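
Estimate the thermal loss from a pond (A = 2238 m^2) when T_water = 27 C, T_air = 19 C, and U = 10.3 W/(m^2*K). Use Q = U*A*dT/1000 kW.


Temperature difference dT = 27 - 19 = 8 K
Heat loss (W) = U * A * dT = 10.3 * 2238 * 8 = 184411.2 W
Convert to kW: 184411.2 / 1000 = 184.4112 kW

184.4112 kW


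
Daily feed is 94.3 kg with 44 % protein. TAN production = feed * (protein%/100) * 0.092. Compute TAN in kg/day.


Protein in feed = 94.3 * 44/100 = 41.492 kg/day
TAN = protein * 0.092 = 41.492 * 0.092 = 3.817264 kg/day

3.817264 kg/day


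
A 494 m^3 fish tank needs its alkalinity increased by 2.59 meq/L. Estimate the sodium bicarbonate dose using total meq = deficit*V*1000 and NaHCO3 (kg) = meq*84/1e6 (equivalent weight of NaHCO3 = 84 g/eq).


Tank volume in L = 494 m^3 * 1000 = 494000 L
Total meq required = 2.59 meq/L * 494000 L = 1279460 meq
NaHCO3 mass = 1279460 meq * 84 mg/meq / 1e6 = 107.475 kg

107.475 kg


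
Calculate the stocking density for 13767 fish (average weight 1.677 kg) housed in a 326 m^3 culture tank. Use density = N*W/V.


Total biomass = 13767 fish * 1.677 kg = 23087.259 kg
Density = total biomass / volume = 23087.259 / 326 = 70.8198 kg/m^3

70.8198 kg/m^3


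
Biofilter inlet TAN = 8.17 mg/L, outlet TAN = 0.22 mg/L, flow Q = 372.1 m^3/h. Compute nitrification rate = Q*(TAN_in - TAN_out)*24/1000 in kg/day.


Concentration drop: TAN_in - TAN_out = 8.17 - 0.22 = 7.95 mg/L
Hourly TAN removed = Q * dTAN = 372.1 m^3/h * 7.95 mg/L = 2958.195 g/h  (m^3/h * mg/L = g/h)
Daily TAN removed = 2958.195 * 24 = 70996.68 g/day
Convert to kg/day: 70996.68 / 1000 = 70.99668 kg/day

70.99668 kg/day


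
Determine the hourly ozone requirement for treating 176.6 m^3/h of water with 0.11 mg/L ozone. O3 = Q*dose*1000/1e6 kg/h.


O3 demand (mg/h) = Q * dose * 1000 = 176.6 * 0.11 * 1000 = 19426 mg/h
Convert mg to kg: 19426 / 1e6 = 0.019426 kg/h

0.019426 kg/h


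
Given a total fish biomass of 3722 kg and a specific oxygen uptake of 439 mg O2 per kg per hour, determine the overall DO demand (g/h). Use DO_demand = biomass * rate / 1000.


Total O2 consumption (mg/h) = 3722 kg * 439 mg/(kg*h) = 1633958 mg/h
Convert to g/h: 1633958 / 1000 = 1633.958 g/h

1633.958 g/h


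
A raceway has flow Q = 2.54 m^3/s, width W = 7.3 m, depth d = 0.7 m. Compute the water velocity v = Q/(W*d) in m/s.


Cross-sectional area = W * d = 7.3 * 0.7 = 5.11 m^2
Velocity = Q / A = 2.54 / 5.11 = 0.497065 m/s

0.497065 m/s


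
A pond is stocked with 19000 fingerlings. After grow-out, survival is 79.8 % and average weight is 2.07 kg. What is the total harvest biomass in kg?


Survivors = 19000 * 79.8/100 = 15162 fish
Harvest biomass = survivors * W_f = 15162 * 2.07 = 31385.34 kg

31385.34 kg


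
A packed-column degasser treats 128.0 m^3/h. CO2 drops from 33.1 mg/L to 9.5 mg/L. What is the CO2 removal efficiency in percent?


CO2_out / CO2_in = 9.5 / 33.1 = 0.28700906
Fraction remaining = 0.28700906
efficiency = (1 - 0.28700906) * 100 = 71.2991 %

71.2991 %


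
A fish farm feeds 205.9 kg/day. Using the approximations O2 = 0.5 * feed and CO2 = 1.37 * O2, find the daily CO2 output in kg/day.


O2 = 205.9 * 0.5 = 102.95
CO2 = 102.95 * 1.37 = 141.0415

141.0415 kg/day


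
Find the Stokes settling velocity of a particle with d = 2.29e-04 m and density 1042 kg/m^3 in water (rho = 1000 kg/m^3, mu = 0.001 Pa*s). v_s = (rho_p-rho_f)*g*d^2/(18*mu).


Density difference: rho_p - rho_f = 1042 - 1000 = 42 kg/m^3
d^2 = (2.29e-04)^2 = 5.2441e-08 m^2
Numerator = (rho_p - rho_f) * g * d^2 = 42 * 9.81 * 5.2441e-08 = 2.1606741e-05
Denominator = 18 * mu = 18 * 0.001 = 0.018
v_s = 2.1606741e-05 / 0.018 = 0.00120037 m/s
Check: Re = rho_f * v_s * d / mu = 1000 * 0.00120037 * 2.29e-04 / 0.001 = 0.275 < 1, so Stokes' law applies.

0.00120037 m/s


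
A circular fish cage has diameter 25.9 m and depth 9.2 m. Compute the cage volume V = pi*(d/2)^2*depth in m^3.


r = d/2 = 25.9/2 = 12.95 m
Base area = pi*r^2 = pi*12.95^2 = 526.85294 m^2
Volume = 526.85294 * 9.2 = 4847.05 m^3

4847.05 m^3


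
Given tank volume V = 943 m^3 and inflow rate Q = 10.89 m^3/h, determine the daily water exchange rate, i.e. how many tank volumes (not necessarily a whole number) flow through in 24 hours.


Daily flow volume = 10.89 m^3/h * 24 h = 261.36 m^3/day
Exchanges = daily flow / tank volume = 261.36 / 943 = 0.277158 exchanges/day

0.277158 exchanges/day


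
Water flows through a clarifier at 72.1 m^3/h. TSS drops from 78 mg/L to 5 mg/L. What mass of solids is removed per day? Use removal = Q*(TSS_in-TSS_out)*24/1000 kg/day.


Concentration drop: TSS_in - TSS_out = 78 - 5 = 73 mg/L
Hourly solids removed = Q * dTSS = 72.1 m^3/h * 73 mg/L = 5263.3 g/h  (m^3/h * mg/L = g/h)
Daily solids removed = 5263.3 * 24 = 126319.2 g/day
Convert g to kg: 126319.2 / 1000 = 126.3192 kg/day

126.3192 kg/day


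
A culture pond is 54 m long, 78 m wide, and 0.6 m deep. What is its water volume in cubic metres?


Base area = L * W = 54 * 78 = 4212 m^2
Volume = area * depth = 4212 * 0.6 = 2527.2 m^3

2527.2 m^3


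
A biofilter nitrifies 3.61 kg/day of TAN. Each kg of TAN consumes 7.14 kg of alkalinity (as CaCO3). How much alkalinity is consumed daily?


Alkalinity factor: 7.14 kg CaCO3 consumed per kg TAN nitrified
alk = 3.61 kg TAN * 7.14 = 25.7754 kg CaCO3/day

25.7754 kg CaCO3/day


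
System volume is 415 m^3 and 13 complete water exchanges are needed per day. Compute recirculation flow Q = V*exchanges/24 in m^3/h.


Daily recirculation volume = 415 m^3 * 13 = 5395 m^3/day
Flow rate Q = daily volume / 24 h = 5395 / 24 = 224.792 m^3/h

224.792 m^3/h


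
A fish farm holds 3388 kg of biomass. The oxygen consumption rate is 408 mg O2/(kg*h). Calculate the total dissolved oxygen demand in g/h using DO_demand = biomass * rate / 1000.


Total O2 consumption (mg/h) = 3388 kg * 408 mg/(kg*h) = 1382304 mg/h
Convert to g/h: 1382304 / 1000 = 1382.304 g/h

1382.304 g/h


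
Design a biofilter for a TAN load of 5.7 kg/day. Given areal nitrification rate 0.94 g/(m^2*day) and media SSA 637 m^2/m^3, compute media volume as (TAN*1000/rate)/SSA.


A = 5.7*1000 / 0.94 = 6063.8298 m^2
V = 6063.8298 / 637 = 9.51936

9.51936 m^3


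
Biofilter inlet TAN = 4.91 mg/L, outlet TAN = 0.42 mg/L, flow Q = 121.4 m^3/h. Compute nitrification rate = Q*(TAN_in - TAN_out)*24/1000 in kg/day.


Concentration drop: TAN_in - TAN_out = 4.91 - 0.42 = 4.49 mg/L
Hourly TAN removed = Q * dTAN = 121.4 m^3/h * 4.49 mg/L = 545.086 g/h  (m^3/h * mg/L = g/h)
Daily TAN removed = 545.086 * 24 = 13082.064 g/day
Convert to kg/day: 13082.064 / 1000 = 13.082064 kg/day

13.082064 kg/day


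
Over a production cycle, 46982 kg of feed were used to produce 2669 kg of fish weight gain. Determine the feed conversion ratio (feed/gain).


FCR = feed consumed / weight gained
FCR = 46982 kg / 2669 kg = 17.6028

17.6028


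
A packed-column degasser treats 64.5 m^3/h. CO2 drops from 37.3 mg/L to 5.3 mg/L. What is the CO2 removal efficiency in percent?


CO2_out / CO2_in = 5.3 / 37.3 = 0.14209115
Fraction remaining = 0.14209115
efficiency = (1 - 0.14209115) * 100 = 85.7909 %

85.7909 %


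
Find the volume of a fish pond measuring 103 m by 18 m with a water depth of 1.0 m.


Base area = L * W = 103 * 18 = 1854 m^2
Volume = area * depth = 1854 * 1.0 = 1854 m^3

1854 m^3


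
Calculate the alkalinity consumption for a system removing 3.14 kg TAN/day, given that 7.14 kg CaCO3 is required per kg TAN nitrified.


Alkalinity factor: 7.14 kg CaCO3 consumed per kg TAN nitrified
alk = 3.14 kg TAN * 7.14 = 22.4196 kg CaCO3/day

22.4196 kg CaCO3/day


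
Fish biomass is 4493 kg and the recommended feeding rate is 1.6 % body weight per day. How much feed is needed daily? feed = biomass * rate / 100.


Feeding rate fraction = 1.6% / 100 = 0.016
Daily feed = 4493 kg * 0.016 = 71.888 kg/day

71.888 kg/day


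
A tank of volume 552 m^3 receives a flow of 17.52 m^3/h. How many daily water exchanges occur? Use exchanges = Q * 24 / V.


Daily flow volume = 17.52 m^3/h * 24 h = 420.48 m^3/day
Exchanges = daily flow / tank volume = 420.48 / 552 = 0.761739 exchanges/day

0.761739 exchanges/day


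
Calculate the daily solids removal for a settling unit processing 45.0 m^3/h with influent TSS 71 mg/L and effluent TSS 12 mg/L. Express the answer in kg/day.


Concentration drop: TSS_in - TSS_out = 71 - 12 = 59 mg/L
Hourly solids removed = Q * dTSS = 45.0 m^3/h * 59 mg/L = 2655 g/h  (m^3/h * mg/L = g/h)
Daily solids removed = 2655 * 24 = 63720 g/day
Convert g to kg: 63720 / 1000 = 63.72 kg/day

63.72 kg/day


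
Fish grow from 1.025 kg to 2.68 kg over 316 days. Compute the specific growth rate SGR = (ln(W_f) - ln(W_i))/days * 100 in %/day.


ln(W_f) = ln(2.68) = 0.98581679
ln(W_i) = ln(1.025) = 0.024692613
ln(W_f) - ln(W_i) = 0.98581679 - 0.024692613 = 0.96112418
SGR = 0.96112418 / 316 * 100 = 0.304153 %/day

0.304153 %/day


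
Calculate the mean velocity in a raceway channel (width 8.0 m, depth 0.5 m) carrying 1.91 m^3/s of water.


Cross-sectional area = W * d = 8.0 * 0.5 = 4 m^2
Velocity = Q / A = 1.91 / 4 = 0.4775 m/s

0.4775 m/s


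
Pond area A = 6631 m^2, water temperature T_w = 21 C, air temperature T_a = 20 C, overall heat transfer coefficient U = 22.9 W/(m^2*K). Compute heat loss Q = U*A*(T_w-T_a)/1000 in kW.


Temperature difference dT = 21 - 20 = 1 K
Heat loss (W) = U * A * dT = 22.9 * 6631 * 1 = 151849.9 W
Convert to kW: 151849.9 / 1000 = 151.8499 kW

151.8499 kW


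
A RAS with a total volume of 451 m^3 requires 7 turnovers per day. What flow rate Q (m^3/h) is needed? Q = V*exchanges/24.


Daily recirculation volume = 451 m^3 * 7 = 3157 m^3/day
Flow rate Q = daily volume / 24 h = 3157 / 24 = 131.542 m^3/h

131.542 m^3/h


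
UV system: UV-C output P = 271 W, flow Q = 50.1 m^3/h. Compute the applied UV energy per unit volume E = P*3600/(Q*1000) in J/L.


Energy delivered per hour = 271 W * 3600 s = 975600 J/h
Volume treated per hour = 50.1 m^3/h * 1000 = 50100 L/h
dose = 975600 / 50100 = 19.4731 J/L

19.4731 J/L


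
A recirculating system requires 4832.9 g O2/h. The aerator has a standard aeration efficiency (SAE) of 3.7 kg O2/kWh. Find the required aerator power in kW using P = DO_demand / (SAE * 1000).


SAE in g O2/kWh = 3.7 * 1000 = 3700 g/kWh
P = DO_demand / SAE_g = 4832.9 / 3700 = 1.30619 kW

1.30619 kW


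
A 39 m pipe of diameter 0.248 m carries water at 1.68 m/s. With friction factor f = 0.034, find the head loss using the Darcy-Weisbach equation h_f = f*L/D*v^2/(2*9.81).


v^2 = 1.68^2 = 2.8224 m^2/s^2
L/D = 39/0.248 = 157.25806
h_f = f*(L/D)*v^2/(2g) = 0.034 * 157.25806 * 2.8224 / 19.62 = 0.769151 m

0.769151 m


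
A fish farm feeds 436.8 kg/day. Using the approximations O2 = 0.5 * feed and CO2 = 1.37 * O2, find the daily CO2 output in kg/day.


O2 = 436.8 * 0.5 = 218.4
CO2 = 218.4 * 1.37 = 299.208

299.208 kg/day


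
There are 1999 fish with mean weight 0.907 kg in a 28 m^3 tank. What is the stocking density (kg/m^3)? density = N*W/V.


Total biomass = 1999 fish * 0.907 kg = 1813.093 kg
Density = total biomass / volume = 1813.093 / 28 = 64.7533 kg/m^3

64.7533 kg/m^3


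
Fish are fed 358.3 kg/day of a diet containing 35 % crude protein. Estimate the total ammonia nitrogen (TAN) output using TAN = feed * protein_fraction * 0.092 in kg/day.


Protein in feed = 358.3 * 35/100 = 125.405 kg/day
TAN = protein * 0.092 = 125.405 * 0.092 = 11.53726 kg/day

11.53726 kg/day


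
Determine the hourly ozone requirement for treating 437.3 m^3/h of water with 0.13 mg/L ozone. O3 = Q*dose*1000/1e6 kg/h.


O3 demand (mg/h) = Q * dose * 1000 = 437.3 * 0.13 * 1000 = 56849 mg/h
Convert mg to kg: 56849 / 1e6 = 0.056849 kg/h

0.056849 kg/h


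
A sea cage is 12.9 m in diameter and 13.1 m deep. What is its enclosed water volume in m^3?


r = d/2 = 12.9/2 = 6.45 m
Base area = pi*r^2 = pi*6.45^2 = 130.69811 m^2
Volume = 130.69811 * 13.1 = 1712.15 m^3

1712.15 m^3


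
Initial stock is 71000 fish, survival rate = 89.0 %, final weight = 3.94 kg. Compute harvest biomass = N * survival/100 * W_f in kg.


Survivors = 71000 * 89.0/100 = 63190 fish
Harvest biomass = survivors * W_f = 63190 * 3.94 = 248968.6 kg

248968.6 kg


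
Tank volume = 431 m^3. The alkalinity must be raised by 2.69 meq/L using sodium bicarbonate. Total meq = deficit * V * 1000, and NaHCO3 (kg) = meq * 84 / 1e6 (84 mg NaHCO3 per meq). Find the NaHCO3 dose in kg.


Tank volume in L = 431 m^3 * 1000 = 431000 L
Total meq required = 2.69 meq/L * 431000 L = 1159390 meq
NaHCO3 mass = 1159390 meq * 84 mg/meq / 1e6 = 97.3888 kg

97.3888 kg


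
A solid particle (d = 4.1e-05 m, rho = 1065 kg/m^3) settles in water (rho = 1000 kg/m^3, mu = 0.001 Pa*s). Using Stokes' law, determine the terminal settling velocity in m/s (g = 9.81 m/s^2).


Density difference: rho_p - rho_f = 1065 - 1000 = 65 kg/m^3
d^2 = (4.1e-05)^2 = 1.681e-09 m^2
Numerator = (rho_p - rho_f) * g * d^2 = 65 * 9.81 * 1.681e-09 = 1.0718896e-06
Denominator = 18 * mu = 18 * 0.001 = 0.018
v_s = 1.0718896e-06 / 0.018 = 5.95494e-05 m/s
Check: Re = rho_f * v_s * d / mu = 1000 * 5.95494e-05 * 4.1e-05 / 0.001 = 0.00244 < 1, so Stokes' law applies.

5.95494e-05 m/s


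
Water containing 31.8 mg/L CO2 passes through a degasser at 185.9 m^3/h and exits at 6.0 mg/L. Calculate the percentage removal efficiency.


CO2_out / CO2_in = 6.0 / 31.8 = 0.18867925
Fraction remaining = 0.18867925
efficiency = (1 - 0.18867925) * 100 = 81.1321 %

81.1321 %


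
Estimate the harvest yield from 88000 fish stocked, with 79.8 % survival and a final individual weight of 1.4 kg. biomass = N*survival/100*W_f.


Survivors = 88000 * 79.8/100 = 70224 fish
Harvest biomass = survivors * W_f = 70224 * 1.4 = 98313.6 kg

98313.6 kg


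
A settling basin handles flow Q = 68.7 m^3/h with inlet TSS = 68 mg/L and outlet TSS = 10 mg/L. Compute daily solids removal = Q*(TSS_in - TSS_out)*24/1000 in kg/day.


Concentration drop: TSS_in - TSS_out = 68 - 10 = 58 mg/L
Hourly solids removed = Q * dTSS = 68.7 m^3/h * 58 mg/L = 3984.6 g/h  (m^3/h * mg/L = g/h)
Daily solids removed = 3984.6 * 24 = 95630.4 g/day
Convert g to kg: 95630.4 / 1000 = 95.6304 kg/day

95.6304 kg/day


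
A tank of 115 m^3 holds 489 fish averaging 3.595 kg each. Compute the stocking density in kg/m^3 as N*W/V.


Total biomass = 489 fish * 3.595 kg = 1757.955 kg
Density = total biomass / volume = 1757.955 / 115 = 15.2866 kg/m^3

15.2866 kg/m^3


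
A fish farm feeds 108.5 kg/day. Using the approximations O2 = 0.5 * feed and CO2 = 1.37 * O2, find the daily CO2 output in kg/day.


O2 = 108.5 * 0.5 = 54.25
CO2 = 54.25 * 1.37 = 74.3225

74.3225 kg/day


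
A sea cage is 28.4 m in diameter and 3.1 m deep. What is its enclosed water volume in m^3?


r = d/2 = 28.4/2 = 14.2 m
Base area = pi*r^2 = pi*14.2^2 = 633.47074 m^2
Volume = 633.47074 * 3.1 = 1963.76 m^3

1963.76 m^3


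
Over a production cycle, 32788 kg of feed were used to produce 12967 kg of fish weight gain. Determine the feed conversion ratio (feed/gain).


FCR = feed consumed / weight gained
FCR = 32788 kg / 12967 kg = 2.52857

2.52857


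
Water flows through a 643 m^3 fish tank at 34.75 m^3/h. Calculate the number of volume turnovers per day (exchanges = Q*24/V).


Daily flow volume = 34.75 m^3/h * 24 h = 834 m^3/day
Exchanges = daily flow / tank volume = 834 / 643 = 1.29705 exchanges/day

1.29705 exchanges/day


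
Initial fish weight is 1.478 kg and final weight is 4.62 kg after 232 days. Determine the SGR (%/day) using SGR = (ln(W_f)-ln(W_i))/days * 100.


ln(W_f) = ln(4.62) = 1.5303947
ln(W_i) = ln(1.478) = 0.39068982
ln(W_f) - ln(W_i) = 1.5303947 - 0.39068982 = 1.1397049
SGR = 1.1397049 / 232 * 100 = 0.491252 %/day

0.491252 %/day


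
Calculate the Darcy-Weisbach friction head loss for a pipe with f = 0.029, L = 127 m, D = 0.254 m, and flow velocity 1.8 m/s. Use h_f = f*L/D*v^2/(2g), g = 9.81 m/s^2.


v^2 = 1.8^2 = 3.24 m^2/s^2
L/D = 127/0.254 = 500
h_f = f*(L/D)*v^2/(2g) = 0.029 * 500 * 3.24 / 19.62 = 2.3945 m

2.3945 m


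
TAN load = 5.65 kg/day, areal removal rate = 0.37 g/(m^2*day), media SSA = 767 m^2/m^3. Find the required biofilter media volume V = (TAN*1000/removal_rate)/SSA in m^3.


A = 5.65*1000 / 0.37 = 15270.27 m^2
V = 15270.27 / 767 = 19.9091

19.9091 m^3


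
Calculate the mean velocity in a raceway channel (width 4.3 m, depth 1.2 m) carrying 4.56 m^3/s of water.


Cross-sectional area = W * d = 4.3 * 1.2 = 5.16 m^2
Velocity = Q / A = 4.56 / 5.16 = 0.883721 m/s

0.883721 m/s


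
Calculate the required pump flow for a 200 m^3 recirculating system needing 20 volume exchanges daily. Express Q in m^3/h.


Daily recirculation volume = 200 m^3 * 20 = 4000 m^3/day
Flow rate Q = daily volume / 24 h = 4000 / 24 = 166.667 m^3/h

166.667 m^3/h


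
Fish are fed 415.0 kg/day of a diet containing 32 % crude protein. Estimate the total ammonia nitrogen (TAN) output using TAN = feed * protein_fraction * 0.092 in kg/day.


Protein in feed = 415.0 * 32/100 = 132.8 kg/day
TAN = protein * 0.092 = 132.8 * 0.092 = 12.2176 kg/day

12.2176 kg/day


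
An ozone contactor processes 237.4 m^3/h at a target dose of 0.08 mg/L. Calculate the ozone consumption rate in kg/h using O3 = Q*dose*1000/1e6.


O3 demand (mg/h) = Q * dose * 1000 = 237.4 * 0.08 * 1000 = 18992 mg/h
Convert mg to kg: 18992 / 1e6 = 0.018992 kg/h

0.018992 kg/h


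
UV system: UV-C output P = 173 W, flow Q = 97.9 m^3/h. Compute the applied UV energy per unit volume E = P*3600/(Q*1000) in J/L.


Energy delivered per hour = 173 W * 3600 s = 622800 J/h
Volume treated per hour = 97.9 m^3/h * 1000 = 97900 L/h
dose = 622800 / 97900 = 6.36159 J/L

6.36159 J/L


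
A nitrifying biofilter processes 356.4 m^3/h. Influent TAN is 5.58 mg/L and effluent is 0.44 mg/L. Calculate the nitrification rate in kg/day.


Concentration drop: TAN_in - TAN_out = 5.58 - 0.44 = 5.14 mg/L
Hourly TAN removed = Q * dTAN = 356.4 m^3/h * 5.14 mg/L = 1831.896 g/h  (m^3/h * mg/L = g/h)
Daily TAN removed = 1831.896 * 24 = 43965.504 g/day
Convert to kg/day: 43965.504 / 1000 = 43.965504 kg/day

43.965504 kg/day


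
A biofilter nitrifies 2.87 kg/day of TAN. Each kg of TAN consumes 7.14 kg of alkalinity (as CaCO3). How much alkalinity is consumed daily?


Alkalinity factor: 7.14 kg CaCO3 consumed per kg TAN nitrified
alk = 2.87 kg TAN * 7.14 = 20.4918 kg CaCO3/day

20.4918 kg CaCO3/day


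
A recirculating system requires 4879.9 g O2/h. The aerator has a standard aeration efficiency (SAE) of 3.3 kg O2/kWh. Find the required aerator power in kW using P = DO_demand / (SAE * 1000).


SAE in g O2/kWh = 3.3 * 1000 = 3300 g/kWh
P = DO_demand / SAE_g = 4879.9 / 3300 = 1.47876 kW

1.47876 kW


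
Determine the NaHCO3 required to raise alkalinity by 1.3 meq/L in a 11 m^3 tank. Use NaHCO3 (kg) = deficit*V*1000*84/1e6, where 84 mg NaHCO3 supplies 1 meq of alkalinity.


Tank volume in L = 11 m^3 * 1000 = 11000 L
Total meq required = 1.3 meq/L * 11000 L = 14300 meq
NaHCO3 mass = 14300 meq * 84 mg/meq / 1e6 = 1.2012 kg

1.2012 kg


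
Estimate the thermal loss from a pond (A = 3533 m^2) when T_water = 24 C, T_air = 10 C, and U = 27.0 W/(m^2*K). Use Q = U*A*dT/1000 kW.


Temperature difference dT = 24 - 10 = 14 K
Heat loss (W) = U * A * dT = 27.0 * 3533 * 14 = 1335474 W
Convert to kW: 1335474 / 1000 = 1335.474 kW

1335.474 kW


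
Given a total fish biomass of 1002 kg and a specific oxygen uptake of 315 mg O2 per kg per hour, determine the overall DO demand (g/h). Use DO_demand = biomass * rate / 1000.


Total O2 consumption (mg/h) = 1002 kg * 315 mg/(kg*h) = 315630 mg/h
Convert to g/h: 315630 / 1000 = 315.63 g/h

315.63 g/h


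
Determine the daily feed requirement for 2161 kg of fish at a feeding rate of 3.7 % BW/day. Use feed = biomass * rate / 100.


Feeding rate fraction = 3.7% / 100 = 0.037
Daily feed = 2161 kg * 0.037 = 79.957 kg/day

79.957 kg/day


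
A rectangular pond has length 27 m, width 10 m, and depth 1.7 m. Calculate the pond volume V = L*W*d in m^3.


Base area = L * W = 27 * 10 = 270 m^2
Volume = area * depth = 270 * 1.7 = 459 m^3

459 m^3


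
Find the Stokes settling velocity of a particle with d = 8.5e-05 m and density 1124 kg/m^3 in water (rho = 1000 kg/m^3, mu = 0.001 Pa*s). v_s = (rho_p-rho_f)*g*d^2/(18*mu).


Density difference: rho_p - rho_f = 1124 - 1000 = 124 kg/m^3
d^2 = (8.5e-05)^2 = 7.225e-09 m^2
Numerator = (rho_p - rho_f) * g * d^2 = 124 * 9.81 * 7.225e-09 = 8.788779e-06
Denominator = 18 * mu = 18 * 0.001 = 0.018
v_s = 8.788779e-06 / 0.018 = 4.88265e-04 m/s
Check: Re = rho_f * v_s * d / mu = 1000 * 4.88265e-04 * 8.5e-05 / 0.001 = 0.0415 < 1, so Stokes' law applies.

4.88265e-04 m/s


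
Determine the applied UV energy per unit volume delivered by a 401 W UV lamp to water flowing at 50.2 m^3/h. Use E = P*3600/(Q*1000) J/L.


Energy delivered per hour = 401 W * 3600 s = 1443600 J/h
Volume treated per hour = 50.2 m^3/h * 1000 = 50200 L/h
dose = 1443600 / 50200 = 28.757 J/L

28.757 J/L


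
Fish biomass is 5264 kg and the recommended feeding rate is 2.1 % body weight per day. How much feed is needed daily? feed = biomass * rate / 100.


Feeding rate fraction = 2.1% / 100 = 0.021
Daily feed = 5264 kg * 0.021 = 110.544 kg/day

110.544 kg/day


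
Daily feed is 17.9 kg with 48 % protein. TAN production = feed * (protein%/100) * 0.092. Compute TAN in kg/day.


Protein in feed = 17.9 * 48/100 = 8.592 kg/day
TAN = protein * 0.092 = 8.592 * 0.092 = 0.790464 kg/day

0.790464 kg/day


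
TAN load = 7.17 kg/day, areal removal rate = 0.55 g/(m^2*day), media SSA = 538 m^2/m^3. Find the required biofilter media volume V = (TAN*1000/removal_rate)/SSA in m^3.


A = 7.17*1000 / 0.55 = 13036.364 m^2
V = 13036.364 / 538 = 24.2312

24.2312 m^3


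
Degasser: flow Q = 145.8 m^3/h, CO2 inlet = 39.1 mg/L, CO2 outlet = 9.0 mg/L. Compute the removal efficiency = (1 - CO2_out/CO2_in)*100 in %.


CO2_out / CO2_in = 9.0 / 39.1 = 0.23017903
Fraction remaining = 0.23017903
efficiency = (1 - 0.23017903) * 100 = 76.9821 %

76.9821 %


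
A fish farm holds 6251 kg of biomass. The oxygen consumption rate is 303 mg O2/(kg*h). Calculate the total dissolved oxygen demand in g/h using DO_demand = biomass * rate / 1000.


Total O2 consumption (mg/h) = 6251 kg * 303 mg/(kg*h) = 1894053 mg/h
Convert to g/h: 1894053 / 1000 = 1894.053 g/h

1894.053 g/h


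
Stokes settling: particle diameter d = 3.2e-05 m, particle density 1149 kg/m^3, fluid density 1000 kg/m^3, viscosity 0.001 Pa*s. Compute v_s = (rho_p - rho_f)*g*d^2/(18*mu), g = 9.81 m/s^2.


Density difference: rho_p - rho_f = 1149 - 1000 = 149 kg/m^3
d^2 = (3.2e-05)^2 = 1.024e-09 m^2
Numerator = (rho_p - rho_f) * g * d^2 = 149 * 9.81 * 1.024e-09 = 1.4967706e-06
Denominator = 18 * mu = 18 * 0.001 = 0.018
v_s = 1.4967706e-06 / 0.018 = 8.31539e-05 m/s
Check: Re = rho_f * v_s * d / mu = 1000 * 8.31539e-05 * 3.2e-05 / 0.001 = 0.00266 < 1, so Stokes' law applies.

8.31539e-05 m/s


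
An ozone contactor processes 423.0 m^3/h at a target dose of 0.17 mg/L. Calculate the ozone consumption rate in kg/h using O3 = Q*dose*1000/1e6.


O3 demand (mg/h) = Q * dose * 1000 = 423.0 * 0.17 * 1000 = 71910 mg/h
Convert mg to kg: 71910 / 1e6 = 0.07191 kg/h

0.07191 kg/h


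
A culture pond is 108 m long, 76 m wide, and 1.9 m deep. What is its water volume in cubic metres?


Base area = L * W = 108 * 76 = 8208 m^2
Volume = area * depth = 8208 * 1.9 = 15595.2 m^3

15595.2 m^3


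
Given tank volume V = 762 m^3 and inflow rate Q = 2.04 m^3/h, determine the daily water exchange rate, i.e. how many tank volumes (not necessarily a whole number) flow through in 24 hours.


Daily flow volume = 2.04 m^3/h * 24 h = 48.96 m^3/day
Exchanges = daily flow / tank volume = 48.96 / 762 = 0.064252 exchanges/day

0.064252 exchanges/day


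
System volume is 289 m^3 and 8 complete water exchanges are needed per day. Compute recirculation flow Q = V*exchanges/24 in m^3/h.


Daily recirculation volume = 289 m^3 * 8 = 2312 m^3/day
Flow rate Q = daily volume / 24 h = 2312 / 24 = 96.3333 m^3/h

96.3333 m^3/h


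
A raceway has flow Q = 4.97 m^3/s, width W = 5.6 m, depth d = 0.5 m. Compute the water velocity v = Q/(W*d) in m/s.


Cross-sectional area = W * d = 5.6 * 0.5 = 2.8 m^2
Velocity = Q / A = 4.97 / 2.8 = 1.775 m/s

1.775 m/s


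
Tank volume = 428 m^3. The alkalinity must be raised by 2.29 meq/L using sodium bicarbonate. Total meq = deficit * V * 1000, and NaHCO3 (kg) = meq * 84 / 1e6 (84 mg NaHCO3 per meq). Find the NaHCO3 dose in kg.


Tank volume in L = 428 m^3 * 1000 = 428000 L
Total meq required = 2.29 meq/L * 428000 L = 980120 meq
NaHCO3 mass = 980120 meq * 84 mg/meq / 1e6 = 82.3301 kg

82.3301 kg


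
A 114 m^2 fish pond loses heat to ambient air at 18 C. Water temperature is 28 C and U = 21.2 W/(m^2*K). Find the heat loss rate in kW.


Temperature difference dT = 28 - 18 = 10 K
Heat loss (W) = U * A * dT = 21.2 * 114 * 10 = 24168 W
Convert to kW: 24168 / 1000 = 24.168 kW

24.168 kW


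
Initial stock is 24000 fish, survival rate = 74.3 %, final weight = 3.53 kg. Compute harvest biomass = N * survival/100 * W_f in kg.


Survivors = 24000 * 74.3/100 = 17832 fish
Harvest biomass = survivors * W_f = 17832 * 3.53 = 62946.96 kg

62946.96 kg


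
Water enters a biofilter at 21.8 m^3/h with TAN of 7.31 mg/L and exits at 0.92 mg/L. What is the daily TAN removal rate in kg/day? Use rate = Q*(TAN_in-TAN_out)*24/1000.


Concentration drop: TAN_in - TAN_out = 7.31 - 0.92 = 6.39 mg/L
Hourly TAN removed = Q * dTAN = 21.8 m^3/h * 6.39 mg/L = 139.302 g/h  (m^3/h * mg/L = g/h)
Daily TAN removed = 139.302 * 24 = 3343.248 g/day
Convert to kg/day: 3343.248 / 1000 = 3.343248 kg/day

3.343248 kg/day


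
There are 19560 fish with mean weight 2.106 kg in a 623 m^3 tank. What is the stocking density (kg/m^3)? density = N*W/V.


Total biomass = 19560 fish * 2.106 kg = 41193.36 kg
Density = total biomass / volume = 41193.36 / 623 = 66.121 kg/m^3

66.121 kg/m^3


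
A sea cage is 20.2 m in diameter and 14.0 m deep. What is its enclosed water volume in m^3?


r = d/2 = 20.2/2 = 10.1 m
Base area = pi*r^2 = pi*10.1^2 = 320.47387 m^2
Volume = 320.47387 * 14.0 = 4486.63 m^3

4486.63 m^3


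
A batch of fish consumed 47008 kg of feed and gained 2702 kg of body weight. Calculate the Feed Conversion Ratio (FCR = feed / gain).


FCR = feed consumed / weight gained
FCR = 47008 kg / 2702 kg = 17.3975

17.3975


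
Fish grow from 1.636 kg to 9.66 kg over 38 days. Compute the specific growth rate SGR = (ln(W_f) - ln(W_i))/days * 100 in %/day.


ln(W_f) = ln(9.66) = 2.2679936
ln(W_i) = ln(1.636) = 0.49225424
ln(W_f) - ln(W_i) = 2.2679936 - 0.49225424 = 1.7757394
SGR = 1.7757394 / 38 * 100 = 4.673 %/day

4.673 %/day


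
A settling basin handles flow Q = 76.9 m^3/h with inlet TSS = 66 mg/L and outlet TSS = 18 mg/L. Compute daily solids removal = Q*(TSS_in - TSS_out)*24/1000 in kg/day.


Concentration drop: TSS_in - TSS_out = 66 - 18 = 48 mg/L
Hourly solids removed = Q * dTSS = 76.9 m^3/h * 48 mg/L = 3691.2 g/h  (m^3/h * mg/L = g/h)
Daily solids removed = 3691.2 * 24 = 88588.8 g/day
Convert g to kg: 88588.8 / 1000 = 88.5888 kg/day

88.5888 kg/day


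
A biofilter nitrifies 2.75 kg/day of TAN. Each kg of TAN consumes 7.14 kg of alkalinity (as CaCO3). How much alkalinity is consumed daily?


Alkalinity factor: 7.14 kg CaCO3 consumed per kg TAN nitrified
alk = 2.75 kg TAN * 7.14 = 19.635 kg CaCO3/day

19.635 kg CaCO3/day


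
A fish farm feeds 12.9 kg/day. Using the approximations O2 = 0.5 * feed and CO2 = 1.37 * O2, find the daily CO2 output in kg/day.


O2 = 12.9 * 0.5 = 6.45
CO2 = 6.45 * 1.37 = 8.8365

8.8365 kg/day


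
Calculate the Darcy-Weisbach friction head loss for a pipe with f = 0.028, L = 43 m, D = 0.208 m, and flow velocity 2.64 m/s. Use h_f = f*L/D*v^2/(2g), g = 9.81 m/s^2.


v^2 = 2.64^2 = 6.9696 m^2/s^2
L/D = 43/0.208 = 206.73077
h_f = f*(L/D)*v^2/(2g) = 0.028 * 206.73077 * 6.9696 / 19.62 = 2.05623 m

2.05623 m


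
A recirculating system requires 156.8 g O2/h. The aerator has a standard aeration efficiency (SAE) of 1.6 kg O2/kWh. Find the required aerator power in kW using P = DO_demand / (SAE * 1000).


SAE in g O2/kWh = 1.6 * 1000 = 1600 g/kWh
P = DO_demand / SAE_g = 156.8 / 1600 = 0.098 kW

0.098 kW


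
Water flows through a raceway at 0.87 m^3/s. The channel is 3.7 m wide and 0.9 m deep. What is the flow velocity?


Cross-sectional area = W * d = 3.7 * 0.9 = 3.33 m^2
Velocity = Q / A = 0.87 / 3.33 = 0.261261 m/s

0.261261 m/s


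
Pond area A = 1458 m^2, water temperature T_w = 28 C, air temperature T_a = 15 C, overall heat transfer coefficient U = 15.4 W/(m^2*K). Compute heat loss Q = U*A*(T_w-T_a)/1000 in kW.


Temperature difference dT = 28 - 15 = 13 K
Heat loss (W) = U * A * dT = 15.4 * 1458 * 13 = 291891.6 W
Convert to kW: 291891.6 / 1000 = 291.8916 kW

291.8916 kW


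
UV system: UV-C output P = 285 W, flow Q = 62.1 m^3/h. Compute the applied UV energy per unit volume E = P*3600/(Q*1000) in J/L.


Energy delivered per hour = 285 W * 3600 s = 1026000 J/h
Volume treated per hour = 62.1 m^3/h * 1000 = 62100 L/h
dose = 1026000 / 62100 = 16.5217 J/L

16.5217 J/L


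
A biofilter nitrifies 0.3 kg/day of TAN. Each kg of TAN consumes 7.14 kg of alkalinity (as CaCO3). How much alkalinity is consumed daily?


Alkalinity factor: 7.14 kg CaCO3 consumed per kg TAN nitrified
alk = 0.3 kg TAN * 7.14 = 2.142 kg CaCO3/day

2.142 kg CaCO3/day


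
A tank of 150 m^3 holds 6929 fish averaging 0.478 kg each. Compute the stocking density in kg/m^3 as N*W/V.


Total biomass = 6929 fish * 0.478 kg = 3312.062 kg
Density = total biomass / volume = 3312.062 / 150 = 22.0804 kg/m^3

22.0804 kg/m^3


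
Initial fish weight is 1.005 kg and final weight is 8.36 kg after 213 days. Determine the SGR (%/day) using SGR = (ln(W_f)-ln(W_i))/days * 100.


ln(W_f) = ln(8.36) = 2.1234584
ln(W_i) = ln(1.005) = 0.0049875415
ln(W_f) - ln(W_i) = 2.1234584 - 0.0049875415 = 2.1184709
SGR = 2.1184709 / 213 * 100 = 0.994587 %/day

0.994587 %/day


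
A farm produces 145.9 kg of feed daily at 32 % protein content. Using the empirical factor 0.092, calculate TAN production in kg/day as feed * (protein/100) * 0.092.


Protein in feed = 145.9 * 32/100 = 46.688 kg/day
TAN = protein * 0.092 = 46.688 * 0.092 = 4.295296 kg/day

4.295296 kg/day


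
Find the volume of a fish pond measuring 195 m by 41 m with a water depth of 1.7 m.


Base area = L * W = 195 * 41 = 7995 m^2
Volume = area * depth = 7995 * 1.7 = 13591.5 m^3

13591.5 m^3


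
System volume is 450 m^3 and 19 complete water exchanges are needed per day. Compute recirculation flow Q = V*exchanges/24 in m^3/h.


Daily recirculation volume = 450 m^3 * 19 = 8550 m^3/day
Flow rate Q = daily volume / 24 h = 8550 / 24 = 356.25 m^3/h

356.25 m^3/h


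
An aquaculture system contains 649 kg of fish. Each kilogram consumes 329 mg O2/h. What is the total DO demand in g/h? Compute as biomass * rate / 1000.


Total O2 consumption (mg/h) = 649 kg * 329 mg/(kg*h) = 213521 mg/h
Convert to g/h: 213521 / 1000 = 213.521 g/h

213.521 g/h


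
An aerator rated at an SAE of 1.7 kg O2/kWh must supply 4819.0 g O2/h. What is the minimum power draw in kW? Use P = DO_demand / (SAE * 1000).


SAE in g O2/kWh = 1.7 * 1000 = 1700 g/kWh
P = DO_demand / SAE_g = 4819.0 / 1700 = 2.83471 kW

2.83471 kW


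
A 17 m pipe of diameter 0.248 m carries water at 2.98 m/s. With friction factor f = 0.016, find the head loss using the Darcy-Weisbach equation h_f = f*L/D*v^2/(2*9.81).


v^2 = 2.98^2 = 8.8804 m^2/s^2
L/D = 17/0.248 = 68.548387
h_f = f*(L/D)*v^2/(2g) = 0.016 * 68.548387 * 8.8804 / 19.62 = 0.496422 m

0.496422 m


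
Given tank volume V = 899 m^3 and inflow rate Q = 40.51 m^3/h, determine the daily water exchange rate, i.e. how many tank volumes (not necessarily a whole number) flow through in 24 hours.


Daily flow volume = 40.51 m^3/h * 24 h = 972.24 m^3/day
Exchanges = daily flow / tank volume = 972.24 / 899 = 1.08147 exchanges/day

1.08147 exchanges/day


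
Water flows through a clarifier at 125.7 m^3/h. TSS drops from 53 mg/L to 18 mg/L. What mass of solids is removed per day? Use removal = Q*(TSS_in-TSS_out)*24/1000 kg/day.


Concentration drop: TSS_in - TSS_out = 53 - 18 = 35 mg/L
Hourly solids removed = Q * dTSS = 125.7 m^3/h * 35 mg/L = 4399.5 g/h  (m^3/h * mg/L = g/h)
Daily solids removed = 4399.5 * 24 = 105588 g/day
Convert g to kg: 105588 / 1000 = 105.588 kg/day

105.588 kg/day


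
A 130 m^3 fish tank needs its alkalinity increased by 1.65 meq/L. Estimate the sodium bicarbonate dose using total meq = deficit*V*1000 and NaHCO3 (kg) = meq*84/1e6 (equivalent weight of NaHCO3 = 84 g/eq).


Tank volume in L = 130 m^3 * 1000 = 130000 L
Total meq required = 1.65 meq/L * 130000 L = 214500 meq
NaHCO3 mass = 214500 meq * 84 mg/meq / 1e6 = 18.018 kg

18.018 kg


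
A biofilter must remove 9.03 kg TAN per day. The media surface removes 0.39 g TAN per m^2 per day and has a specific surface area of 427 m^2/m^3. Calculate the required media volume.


A = 9.03*1000 / 0.39 = 23153.846 m^2
V = 23153.846 / 427 = 54.2245

54.2245 m^3


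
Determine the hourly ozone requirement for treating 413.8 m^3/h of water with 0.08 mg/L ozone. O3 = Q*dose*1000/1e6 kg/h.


O3 demand (mg/h) = Q * dose * 1000 = 413.8 * 0.08 * 1000 = 33104 mg/h
Convert mg to kg: 33104 / 1e6 = 0.033104 kg/h

0.033104 kg/h


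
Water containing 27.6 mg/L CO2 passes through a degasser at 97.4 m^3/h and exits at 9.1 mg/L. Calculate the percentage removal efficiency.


CO2_out / CO2_in = 9.1 / 27.6 = 0.32971014
Fraction remaining = 0.32971014
efficiency = (1 - 0.32971014) * 100 = 67.029 %

67.029 %


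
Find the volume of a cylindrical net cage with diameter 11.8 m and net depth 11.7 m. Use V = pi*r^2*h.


r = d/2 = 11.8/2 = 5.9 m
Base area = pi*r^2 = pi*5.9^2 = 109.35884 m^2
Volume = 109.35884 * 11.7 = 1279.5 m^3

1279.5 m^3


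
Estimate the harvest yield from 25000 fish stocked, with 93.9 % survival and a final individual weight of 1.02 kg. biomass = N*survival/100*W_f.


Survivors = 25000 * 93.9/100 = 23475 fish
Harvest biomass = survivors * W_f = 23475 * 1.02 = 23944.5 kg

23944.5 kg


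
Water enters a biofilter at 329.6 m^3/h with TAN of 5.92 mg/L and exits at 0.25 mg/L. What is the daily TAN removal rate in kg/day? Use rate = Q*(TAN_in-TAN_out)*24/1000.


Concentration drop: TAN_in - TAN_out = 5.92 - 0.25 = 5.67 mg/L
Hourly TAN removed = Q * dTAN = 329.6 m^3/h * 5.67 mg/L = 1868.832 g/h  (m^3/h * mg/L = g/h)
Daily TAN removed = 1868.832 * 24 = 44851.968 g/day
Convert to kg/day: 44851.968 / 1000 = 44.851968 kg/day

44.851968 kg/day


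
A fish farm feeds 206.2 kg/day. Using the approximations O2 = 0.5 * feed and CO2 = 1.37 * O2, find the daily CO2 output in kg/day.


O2 = 206.2 * 0.5 = 103.1
CO2 = 103.1 * 1.37 = 141.247

141.247 kg/day


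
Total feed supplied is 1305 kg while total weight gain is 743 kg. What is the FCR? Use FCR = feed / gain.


FCR = feed consumed / weight gained
FCR = 1305 kg / 743 kg = 1.75639

1.75639


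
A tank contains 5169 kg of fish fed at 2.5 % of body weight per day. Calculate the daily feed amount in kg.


Feeding rate fraction = 2.5% / 100 = 0.025
Daily feed = 5169 kg * 0.025 = 129.225 kg/day

129.225 kg/day


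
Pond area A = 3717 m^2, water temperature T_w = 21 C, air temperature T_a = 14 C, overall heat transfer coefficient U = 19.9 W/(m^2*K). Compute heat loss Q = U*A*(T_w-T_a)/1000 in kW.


Temperature difference dT = 21 - 14 = 7 K
Heat loss (W) = U * A * dT = 19.9 * 3717 * 7 = 517778.1 W
Convert to kW: 517778.1 / 1000 = 517.7781 kW

517.7781 kW


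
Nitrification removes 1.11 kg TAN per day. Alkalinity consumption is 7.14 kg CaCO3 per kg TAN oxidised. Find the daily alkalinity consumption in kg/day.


Alkalinity factor: 7.14 kg CaCO3 consumed per kg TAN nitrified
alk = 1.11 kg TAN * 7.14 = 7.9254 kg CaCO3/day

7.9254 kg CaCO3/day


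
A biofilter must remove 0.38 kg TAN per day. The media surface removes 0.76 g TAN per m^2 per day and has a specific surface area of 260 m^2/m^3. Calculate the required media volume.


A = 0.38*1000 / 0.76 = 500 m^2
V = 500 / 260 = 1.92308

1.92308 m^3


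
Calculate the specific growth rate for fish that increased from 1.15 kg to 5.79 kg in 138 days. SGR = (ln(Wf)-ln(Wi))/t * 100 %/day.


ln(W_f) = ln(5.79) = 1.7561323
ln(W_i) = ln(1.15) = 0.13976194
ln(W_f) - ln(W_i) = 1.7561323 - 0.13976194 = 1.6163704
SGR = 1.6163704 / 138 * 100 = 1.17128 %/day

1.17128 %/day


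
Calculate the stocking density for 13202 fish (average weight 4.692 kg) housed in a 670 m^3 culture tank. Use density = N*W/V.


Total biomass = 13202 fish * 4.692 kg = 61943.784 kg
Density = total biomass / volume = 61943.784 / 670 = 92.4534 kg/m^3

92.4534 kg/m^3


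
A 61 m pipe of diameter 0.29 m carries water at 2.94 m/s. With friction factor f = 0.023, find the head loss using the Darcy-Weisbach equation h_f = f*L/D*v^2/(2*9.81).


v^2 = 2.94^2 = 8.6436 m^2/s^2
L/D = 61/0.29 = 210.34483
h_f = f*(L/D)*v^2/(2g) = 0.023 * 210.34483 * 8.6436 / 19.62 = 2.13135 m

2.13135 m


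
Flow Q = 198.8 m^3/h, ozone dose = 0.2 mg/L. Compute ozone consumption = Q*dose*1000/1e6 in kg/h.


O3 demand (mg/h) = Q * dose * 1000 = 198.8 * 0.2 * 1000 = 39760 mg/h
Convert mg to kg: 39760 / 1e6 = 0.03976 kg/h

0.03976 kg/h


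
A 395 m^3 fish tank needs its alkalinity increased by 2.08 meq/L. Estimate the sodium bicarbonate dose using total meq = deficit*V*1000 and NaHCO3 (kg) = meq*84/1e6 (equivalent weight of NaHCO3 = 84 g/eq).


Tank volume in L = 395 m^3 * 1000 = 395000 L
Total meq required = 2.08 meq/L * 395000 L = 821600 meq
NaHCO3 mass = 821600 meq * 84 mg/meq / 1e6 = 69.0144 kg

69.0144 kg


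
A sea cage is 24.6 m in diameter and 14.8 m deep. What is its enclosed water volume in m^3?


r = d/2 = 24.6/2 = 12.3 m
Base area = pi*r^2 = pi*12.3^2 = 475.29155 m^2
Volume = 475.29155 * 14.8 = 7034.31 m^3

7034.31 m^3


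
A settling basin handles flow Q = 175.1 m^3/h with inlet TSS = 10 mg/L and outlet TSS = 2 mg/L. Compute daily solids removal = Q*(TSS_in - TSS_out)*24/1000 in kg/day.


Concentration drop: TSS_in - TSS_out = 10 - 2 = 8 mg/L
Hourly solids removed = Q * dTSS = 175.1 m^3/h * 8 mg/L = 1400.8 g/h  (m^3/h * mg/L = g/h)
Daily solids removed = 1400.8 * 24 = 33619.2 g/day
Convert g to kg: 33619.2 / 1000 = 33.6192 kg/day

33.6192 kg/day


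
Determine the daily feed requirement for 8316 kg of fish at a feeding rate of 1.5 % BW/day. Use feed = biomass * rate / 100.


Feeding rate fraction = 1.5% / 100 = 0.015
Daily feed = 8316 kg * 0.015 = 124.74 kg/day

124.74 kg/day


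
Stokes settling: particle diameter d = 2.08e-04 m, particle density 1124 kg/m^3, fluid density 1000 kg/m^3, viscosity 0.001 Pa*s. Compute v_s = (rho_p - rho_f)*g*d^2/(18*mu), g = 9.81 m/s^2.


Density difference: rho_p - rho_f = 1124 - 1000 = 124 kg/m^3
d^2 = (2.08e-04)^2 = 4.3264e-08 m^2
Numerator = (rho_p - rho_f) * g * d^2 = 124 * 9.81 * 4.3264e-08 = 5.262806e-05
Denominator = 18 * mu = 18 * 0.001 = 0.018
v_s = 5.262806e-05 / 0.018 = 0.00292378 m/s
Check: Re = rho_f * v_s * d / mu = 1000 * 0.00292378 * 2.08e-04 / 0.001 = 0.608 < 1, so Stokes' law applies.

0.00292378 m/s


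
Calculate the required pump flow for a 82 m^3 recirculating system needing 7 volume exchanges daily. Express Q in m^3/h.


Daily recirculation volume = 82 m^3 * 7 = 574 m^3/day
Flow rate Q = daily volume / 24 h = 574 / 24 = 23.9167 m^3/h

23.9167 m^3/h


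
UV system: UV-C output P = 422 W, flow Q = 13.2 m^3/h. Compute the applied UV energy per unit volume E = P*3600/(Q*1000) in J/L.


Energy delivered per hour = 422 W * 3600 s = 1519200 J/h
Volume treated per hour = 13.2 m^3/h * 1000 = 13200 L/h
dose = 1519200 / 13200 = 115.091 J/L

115.091 J/L
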